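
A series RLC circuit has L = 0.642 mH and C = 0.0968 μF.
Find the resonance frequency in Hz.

Step 1 — Resonance condition Im(Z)=0 gives ω₀ = 1/√(LC).
Step 2 — ω₀ = 1/√(0.000642·9.68e-08) = 1.269e+05 rad/s.
Step 3 — f₀ = ω₀/(2π) = 2.019e+04 Hz.

f₀ = 2.019e+04 Hz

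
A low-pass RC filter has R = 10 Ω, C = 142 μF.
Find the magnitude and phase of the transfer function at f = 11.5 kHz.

Step 1 — Angular frequency: ω = 2π·1.15e+04 = 7.226e+04 rad/s.
Step 2 — Transfer function: H(jω) = 1/(1 + jωRC).
Step 3 — Denominator: 1 + jωRC = 1 + j·7.226e+04·10·0.000142 = 1 + j102.6.
Step 4 — H = 9.498e-05 - j0.009745.
Step 5 — Magnitude: |H| = 0.009746 (-40.2 dB); phase: φ = -89.4°.

|H| = 0.009746 (-40.2 dB), φ = -89.4°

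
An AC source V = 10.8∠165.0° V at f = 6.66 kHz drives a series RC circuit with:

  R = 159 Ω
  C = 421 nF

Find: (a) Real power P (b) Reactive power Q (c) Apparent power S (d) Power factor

Step 1 — Angular frequency: ω = 2π·f = 2π·6660 = 4.185e+04 rad/s.
Step 2 — Component impedances:
  R: Z = R = 159 Ω
  C: Z = 1/(jωC) = -j/(ω·C) = 0 - j56.76 Ω
Step 3 — Series combination: Z_total = R + C = 159 - j56.76 Ω = 168.8∠-19.6° Ω.
Step 4 — Source phasor: V = 10.8∠165.0° V = -10.43 + j2.795 V.
Step 5 — Current: I = V / Z = -0.06376 - j0.005182 A = 0.06397∠-175.4° A.
Step 6 — Complex power: S = V·I* = 0.6507 - j0.2323 VA.
Step 7 — Real power: P = Re(S) = 0.6507 W.
Step 8 — Reactive power: Q = Im(S) = -0.2323 VAR.
Step 9 — Apparent power: |S| = 0.6909 VA.
Step 10 — Power factor: PF = P/|S| = 0.9418 (leading).

(a) P = 0.6507 W  (b) Q = -0.2323 VAR  (c) S = 0.6909 VA  (d) PF = 0.9418 (leading)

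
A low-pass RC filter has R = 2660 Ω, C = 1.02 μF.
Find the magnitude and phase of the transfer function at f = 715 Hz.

Step 1 — Angular frequency: ω = 2π·715 = 4492 rad/s.
Step 2 — Transfer function: H(jω) = 1/(1 + jωRC).
Step 3 — Denominator: 1 + jωRC = 1 + j·4492·2660·1.02e-06 = 1 + j12.19.
Step 4 — H = 0.006686 - j0.08149.
Step 5 — Magnitude: |H| = 0.08177 (-21.7 dB); phase: φ = -85.3°.

|H| = 0.08177 (-21.7 dB), φ = -85.3°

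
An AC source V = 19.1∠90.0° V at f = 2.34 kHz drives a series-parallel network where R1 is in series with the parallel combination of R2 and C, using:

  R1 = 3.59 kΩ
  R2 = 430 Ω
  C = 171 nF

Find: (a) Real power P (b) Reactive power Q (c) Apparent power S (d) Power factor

Step 1 — Angular frequency: ω = 2π·f = 2π·2340 = 1.47e+04 rad/s.
Step 2 — Component impedances:
  R1: Z = R = 3590 Ω
  R2: Z = R = 430 Ω
  C: Z = 1/(jωC) = -j/(ω·C) = 0 - j397.7 Ω
Step 3 — Parallel branch: R2 || C = 1/(1/R2 + 1/C) = 198.3 - j214.3 Ω.
Step 4 — Series with R1: Z_total = R1 + (R2 || C) = 3788 - j214.3 Ω = 3794∠-3.2° Ω.
Step 5 — Source phasor: V = 19.1∠90.0° V = 0 + j19.1 V.
Step 6 — Current: I = V / Z = -0.0002844 + j0.005026 A = 0.005034∠93.2° A.
Step 7 — Complex power: S = V·I* = 0.09599 - j0.005431 VA.
Step 8 — Real power: P = Re(S) = 0.09599 W.
Step 9 — Reactive power: Q = Im(S) = -0.005431 VAR.
Step 10 — Apparent power: |S| = 0.09615 VA.
Step 11 — Power factor: PF = P/|S| = 0.9984 (leading).

(a) P = 0.09599 W  (b) Q = -0.005431 VAR  (c) S = 0.09615 VA  (d) PF = 0.9984 (leading)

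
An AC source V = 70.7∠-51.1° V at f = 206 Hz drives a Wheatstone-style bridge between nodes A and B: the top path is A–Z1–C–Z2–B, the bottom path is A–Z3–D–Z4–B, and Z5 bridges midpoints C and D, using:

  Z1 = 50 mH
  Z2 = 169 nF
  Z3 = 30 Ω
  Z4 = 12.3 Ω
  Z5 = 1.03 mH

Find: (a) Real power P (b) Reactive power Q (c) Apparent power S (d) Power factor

Step 1 — Angular frequency: ω = 2π·f = 2π·206 = 1294 rad/s.
Step 2 — Component impedances:
  Z1: Z = jωL = j·1294·0.05 = 0 + j64.72 Ω
  Z2: Z = 1/(jωC) = -j/(ω·C) = 0 - j4572 Ω
  Z3: Z = R = 30 Ω
  Z4: Z = R = 12.3 Ω
  Z5: Z = jωL = j·1294·0.00103 = 0 + j1.333 Ω
Step 3 — Bridge requires nodal analysis (the Z5 bridge couples midpoints C and D, so the two paths cannot be reduced to a simple series/parallel combination). Setting node B to ground and injecting 1 A at node A, the 3-node admittance system at A, C, D solves to V_A = Z_AB = 37.17 + j11.26 Ω = 38.84∠16.9° Ω.
Step 4 — Source phasor: V = 70.7∠-51.1° V = 44.4 - j55.02 V.
Step 5 — Current: I = V / Z = 0.6833 - j1.687 A = 1.82∠-68.0° A.
Step 6 — Complex power: S = V·I* = 123.2 + j37.31 VA.
Step 7 — Real power: P = Re(S) = 123.2 W.
Step 8 — Reactive power: Q = Im(S) = 37.31 VAR.
Step 9 — Apparent power: |S| = 128.7 VA.
Step 10 — Power factor: PF = P/|S| = 0.9571 (lagging).

(a) P = 123.2 W  (b) Q = 37.31 VAR  (c) S = 128.7 VA  (d) PF = 0.9571 (lagging)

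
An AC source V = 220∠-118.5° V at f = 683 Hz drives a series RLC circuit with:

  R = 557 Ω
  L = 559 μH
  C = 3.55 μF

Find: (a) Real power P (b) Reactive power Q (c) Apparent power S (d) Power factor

Step 1 — Angular frequency: ω = 2π·f = 2π·683 = 4291 rad/s.
Step 2 — Component impedances:
  R: Z = R = 557 Ω
  L: Z = jωL = j·4291·0.000559 = 0 + j2.399 Ω
  C: Z = 1/(jωC) = -j/(ω·C) = 0 - j65.64 Ω
Step 3 — Series combination: Z_total = R + L + C = 557 - j63.24 Ω = 560.6∠-6.5° Ω.
Step 4 — Source phasor: V = 220∠-118.5° V = -105 - j193.3 V.
Step 5 — Current: I = V / Z = -0.1472 - j0.3638 A = 0.3925∠-112.0° A.
Step 6 — Complex power: S = V·I* = 85.79 - j9.74 VA.
Step 7 — Real power: P = Re(S) = 85.79 W.
Step 8 — Reactive power: Q = Im(S) = -9.74 VAR.
Step 9 — Apparent power: |S| = 86.34 VA.
Step 10 — Power factor: PF = P/|S| = 0.9936 (leading).

(a) P = 85.79 W  (b) Q = -9.74 VAR  (c) S = 86.34 VA  (d) PF = 0.9936 (leading)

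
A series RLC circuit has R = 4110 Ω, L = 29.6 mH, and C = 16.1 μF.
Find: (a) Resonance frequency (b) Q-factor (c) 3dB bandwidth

Step 1 — Resonance condition Im(Z)=0 gives ω₀ = 1/√(LC).
Step 2 — ω₀ = 1/√(0.0296·1.61e-05) = 1449 rad/s.
Step 3 — f₀ = ω₀/(2π) = 230.5 Hz.
Step 4 — Series Q: Q = ω₀L/R = 1449·0.0296/4110 = 0.01043.
Step 5 — 3dB bandwidth: Δω = ω₀/Q = 1.389e+05 rad/s; BW = Δω/(2π) = 2.21e+04 Hz.

(a) f₀ = 230.5 Hz  (b) Q = 0.01043  (c) BW = 2.21e+04 Hz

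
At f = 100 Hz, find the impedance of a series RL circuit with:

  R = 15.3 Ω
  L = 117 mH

Step 1 — Angular frequency: ω = 2π·f = 2π·100 = 628.3 rad/s.
Step 2 — Component impedances:
  R: Z = R = 15.3 Ω
  L: Z = jωL = j·628.3·0.117 = 0 + j73.51 Ω
Step 3 — Series combination: Z_total = R + L = 15.3 + j73.51 Ω = 75.09∠78.2° Ω.

Z = 15.3 + j73.51 Ω = 75.09∠78.2° Ω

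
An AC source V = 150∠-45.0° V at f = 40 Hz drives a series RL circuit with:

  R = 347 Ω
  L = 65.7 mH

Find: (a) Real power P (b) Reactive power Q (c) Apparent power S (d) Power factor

Step 1 — Angular frequency: ω = 2π·f = 2π·40 = 251.3 rad/s.
Step 2 — Component impedances:
  R: Z = R = 347 Ω
  L: Z = jωL = j·251.3·0.0657 = 0 + j16.51 Ω
Step 3 — Series combination: Z_total = R + L = 347 + j16.51 Ω = 347.4∠2.7° Ω.
Step 4 — Source phasor: V = 150∠-45.0° V = 106.1 - j106.1 V.
Step 5 — Current: I = V / Z = 0.2905 - j0.3195 A = 0.4318∠-47.7° A.
Step 6 — Complex power: S = V·I* = 64.7 + j3.079 VA.
Step 7 — Real power: P = Re(S) = 64.7 W.
Step 8 — Reactive power: Q = Im(S) = 3.079 VAR.
Step 9 — Apparent power: |S| = 64.77 VA.
Step 10 — Power factor: PF = P/|S| = 0.9989 (lagging).

(a) P = 64.7 W  (b) Q = 3.079 VAR  (c) S = 64.77 VA  (d) PF = 0.9989 (lagging)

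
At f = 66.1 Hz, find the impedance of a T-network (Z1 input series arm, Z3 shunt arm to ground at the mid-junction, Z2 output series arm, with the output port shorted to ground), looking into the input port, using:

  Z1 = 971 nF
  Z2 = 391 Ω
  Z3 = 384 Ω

Step 1 — Angular frequency: ω = 2π·f = 2π·66.1 = 415.3 rad/s.
Step 2 — Component impedances:
  Z1: Z = 1/(jωC) = -j/(ω·C) = 0 - j2480 Ω
  Z2: Z = R = 391 Ω
  Z3: Z = R = 384 Ω
Step 3 — With the output port shorted to ground, the output series arm Z2 runs from the junction to ground; the shunt arm Z3 also runs from the junction to ground. They appear in parallel: Z3 || Z2 = 193.7 Ω.
Step 4 — Series with input arm Z1: Z_in = Z1 + (Z3 || Z2) = 193.7 - j2480 Ω = 2487∠-85.5° Ω.

Z = 193.7 - j2480 Ω = 2487∠-85.5° Ω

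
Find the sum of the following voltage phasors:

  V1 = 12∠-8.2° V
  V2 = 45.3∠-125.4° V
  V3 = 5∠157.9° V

Step 1 — Convert each phasor to rectangular form:
  V1 = 12·(cos(-8.2°) + j·sin(-8.2°)) = 11.88 - j1.712 V
  V2 = 45.3·(cos(-125.4°) + j·sin(-125.4°)) = -26.24 - j36.93 V
  V3 = 5·(cos(157.9°) + j·sin(157.9°)) = -4.633 + j1.881 V
Step 2 — Sum components: V_total = -19 - j36.76 V.
Step 3 — Convert to polar: |V_total| = 41.37 V, ∠V_total = -117.3°.

V_total = 41.37∠-117.3° V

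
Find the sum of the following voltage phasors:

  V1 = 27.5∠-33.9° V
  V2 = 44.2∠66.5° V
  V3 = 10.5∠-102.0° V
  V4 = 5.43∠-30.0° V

Step 1 — Convert each phasor to rectangular form:
  V1 = 27.5·(cos(-33.9°) + j·sin(-33.9°)) = 22.83 - j15.34 V
  V2 = 44.2·(cos(66.5°) + j·sin(66.5°)) = 17.62 + j40.53 V
  V3 = 10.5·(cos(-102.0°) + j·sin(-102.0°)) = -2.183 - j10.27 V
  V4 = 5.43·(cos(-30.0°) + j·sin(-30.0°)) = 4.703 - j2.715 V
Step 2 — Sum components: V_total = 42.97 + j12.21 V.
Step 3 — Convert to polar: |V_total| = 44.67 V, ∠V_total = 15.9°.

V_total = 44.67∠15.9° V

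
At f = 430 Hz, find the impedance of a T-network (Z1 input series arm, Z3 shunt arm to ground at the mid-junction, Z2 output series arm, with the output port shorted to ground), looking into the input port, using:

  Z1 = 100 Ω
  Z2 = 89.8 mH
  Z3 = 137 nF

Step 1 — Angular frequency: ω = 2π·f = 2π·430 = 2702 rad/s.
Step 2 — Component impedances:
  Z1: Z = R = 100 Ω
  Z2: Z = jωL = j·2702·0.0898 = 0 + j242.6 Ω
  Z3: Z = 1/(jωC) = -j/(ω·C) = 0 - j2702 Ω
Step 3 — With the output port shorted to ground, the output series arm Z2 runs from the junction to ground; the shunt arm Z3 also runs from the junction to ground. They appear in parallel: Z3 || Z2 = 0 + j266.6 Ω.
Step 4 — Series with input arm Z1: Z_in = Z1 + (Z3 || Z2) = 100 + j266.6 Ω = 284.7∠69.4° Ω.

Z = 100 + j266.6 Ω = 284.7∠69.4° Ω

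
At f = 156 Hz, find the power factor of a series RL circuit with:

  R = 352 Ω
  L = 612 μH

Step 1 — Angular frequency: ω = 2π·f = 2π·156 = 980.2 rad/s.
Step 2 — Component impedances:
  R: Z = R = 352 Ω
  L: Z = jωL = j·980.2·0.000612 = 0 + j0.5999 Ω
Step 3 — Series combination: Z_total = R + L = 352 + j0.5999 Ω = 352∠0.1° Ω.
Step 4 — Power factor: PF = cos(φ) = Re(Z)/|Z| = 352/352 = 1.
Step 5 — Type: Im(Z) = 0.5999 ⇒ lagging (phase φ = 0.1°).

PF = 1 (lagging, φ = 0.1°)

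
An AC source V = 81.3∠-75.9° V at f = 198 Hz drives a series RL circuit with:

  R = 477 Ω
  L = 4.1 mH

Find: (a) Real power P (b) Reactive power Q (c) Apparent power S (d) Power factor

Step 1 — Angular frequency: ω = 2π·f = 2π·198 = 1244 rad/s.
Step 2 — Component impedances:
  R: Z = R = 477 Ω
  L: Z = jωL = j·1244·0.0041 = 0 + j5.101 Ω
Step 3 — Series combination: Z_total = R + L = 477 + j5.101 Ω = 477∠0.6° Ω.
Step 4 — Source phasor: V = 81.3∠-75.9° V = 19.81 - j78.85 V.
Step 5 — Current: I = V / Z = 0.03975 - j0.1657 A = 0.1704∠-76.5° A.
Step 6 — Complex power: S = V·I* = 13.86 + j0.1482 VA.
Step 7 — Real power: P = Re(S) = 13.86 W.
Step 8 — Reactive power: Q = Im(S) = 0.1482 VAR.
Step 9 — Apparent power: |S| = 13.86 VA.
Step 10 — Power factor: PF = P/|S| = 0.9999 (lagging).

(a) P = 13.86 W  (b) Q = 0.1482 VAR  (c) S = 13.86 VA  (d) PF = 0.9999 (lagging)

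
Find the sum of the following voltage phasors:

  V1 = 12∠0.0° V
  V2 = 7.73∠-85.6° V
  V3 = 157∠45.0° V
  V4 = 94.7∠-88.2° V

Step 1 — Convert each phasor to rectangular form:
  V1 = 12·(cos(0.0°) + j·sin(0.0°)) = 12 V
  V2 = 7.73·(cos(-85.6°) + j·sin(-85.6°)) = 0.593 - j7.707 V
  V3 = 157·(cos(45.0°) + j·sin(45.0°)) = 111 + j111 V
  V4 = 94.7·(cos(-88.2°) + j·sin(-88.2°)) = 2.975 - j94.65 V
Step 2 — Sum components: V_total = 126.6 + j8.655 V.
Step 3 — Convert to polar: |V_total| = 126.9 V, ∠V_total = 3.9°.

V_total = 126.9∠3.9° V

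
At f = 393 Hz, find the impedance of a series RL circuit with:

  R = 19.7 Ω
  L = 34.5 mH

Step 1 — Angular frequency: ω = 2π·f = 2π·393 = 2469 rad/s.
Step 2 — Component impedances:
  R: Z = R = 19.7 Ω
  L: Z = jωL = j·2469·0.0345 = 0 + j85.19 Ω
Step 3 — Series combination: Z_total = R + L = 19.7 + j85.19 Ω = 87.44∠77.0° Ω.

Z = 19.7 + j85.19 Ω = 87.44∠77.0° Ω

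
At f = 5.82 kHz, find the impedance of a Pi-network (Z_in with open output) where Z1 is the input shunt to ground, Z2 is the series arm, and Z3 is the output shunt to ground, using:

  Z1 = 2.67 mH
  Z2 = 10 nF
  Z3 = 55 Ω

Step 1 — Angular frequency: ω = 2π·f = 2π·5820 = 3.657e+04 rad/s.
Step 2 — Component impedances:
  Z1: Z = jωL = j·3.657e+04·0.00267 = 0 + j97.64 Ω
  Z2: Z = 1/(jωC) = -j/(ω·C) = 0 - j2735 Ω
  Z3: Z = R = 55 Ω
Step 3 — With open output, the series arm Z2 and the output shunt Z3 appear in series to ground: Z2 + Z3 = 55 - j2735 Ω.
Step 4 — Parallel with input shunt Z1: Z_in = Z1 || (Z2 + Z3) = 0.07537 + j101.3 Ω = 101.3∠90.0° Ω.

Z = 0.07537 + j101.3 Ω = 101.3∠90.0° Ω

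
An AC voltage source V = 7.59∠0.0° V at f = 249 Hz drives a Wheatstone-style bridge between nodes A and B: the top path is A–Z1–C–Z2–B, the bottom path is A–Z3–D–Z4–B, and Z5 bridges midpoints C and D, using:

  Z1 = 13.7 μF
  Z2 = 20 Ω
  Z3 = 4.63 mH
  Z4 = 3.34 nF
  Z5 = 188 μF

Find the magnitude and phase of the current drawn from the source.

Step 1 — Angular frequency: ω = 2π·f = 2π·249 = 1565 rad/s.
Step 2 — Component impedances:
  Z1: Z = 1/(jωC) = -j/(ω·C) = 0 - j46.66 Ω
  Z2: Z = R = 20 Ω
  Z3: Z = jωL = j·1565·0.00463 = 0 + j7.244 Ω
  Z4: Z = 1/(jωC) = -j/(ω·C) = 0 - j1.914e+05 Ω
  Z5: Z = 1/(jωC) = -j/(ω·C) = 0 - j3.4 Ω
Step 3 — Bridge requires nodal analysis (the Z5 bridge couples midpoints C and D, so the two paths cannot be reduced to a simple series/parallel combination). Setting node B to ground and injecting 1 A at node A, the 3-node admittance system at A, C, D solves to V_A = Z_AB = 20 + j4.187 Ω = 20.43∠11.8° Ω.
Step 4 — Source phasor: V = 7.59∠0.0° V = 7.59 V.
Step 5 — Ohm's law: I = V / Z_total = (7.59) / (20 + j4.187) = 0.3636 - j0.07612 A.
Step 6 — Convert to polar: |I| = 0.3715 A, ∠I = -11.8°.

I = 0.3715∠-11.8° A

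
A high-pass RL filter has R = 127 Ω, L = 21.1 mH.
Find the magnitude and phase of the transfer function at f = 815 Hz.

Step 1 — Angular frequency: ω = 2π·815 = 5121 rad/s.
Step 2 — Transfer function: H(jω) = jωL/(R + jωL).
Step 3 — Numerator jωL = j·108; denominator R + jωL = 127 + j108.
Step 4 — H = 0.4199 + j0.4935.
Step 5 — Magnitude: |H| = 0.648 (-3.8 dB); phase: φ = 49.6°.

|H| = 0.648 (-3.8 dB), φ = 49.6°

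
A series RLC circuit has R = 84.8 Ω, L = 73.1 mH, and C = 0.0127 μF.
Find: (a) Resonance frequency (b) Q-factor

Step 1 — Resonance condition Im(Z)=0 gives ω₀ = 1/√(LC).
Step 2 — ω₀ = 1/√(0.0731·1.27e-08) = 3.282e+04 rad/s.
Step 3 — f₀ = ω₀/(2π) = 5223 Hz.
Step 4 — Series Q: Q = ω₀L/R = 3.282e+04·0.0731/84.8 = 28.29.

(a) f₀ = 5223 Hz  (b) Q = 28.29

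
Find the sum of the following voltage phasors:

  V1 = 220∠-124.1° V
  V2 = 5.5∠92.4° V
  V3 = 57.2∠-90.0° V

Step 1 — Convert each phasor to rectangular form:
  V1 = 220·(cos(-124.1°) + j·sin(-124.1°)) = -123.3 - j182.2 V
  V2 = 5.5·(cos(92.4°) + j·sin(92.4°)) = -0.2303 + j5.495 V
  V3 = 57.2·(cos(-90.0°) + j·sin(-90.0°)) = 0 - j57.2 V
Step 2 — Sum components: V_total = -123.6 - j233.9 V.
Step 3 — Convert to polar: |V_total| = 264.5 V, ∠V_total = -117.9°.

V_total = 264.5∠-117.9° V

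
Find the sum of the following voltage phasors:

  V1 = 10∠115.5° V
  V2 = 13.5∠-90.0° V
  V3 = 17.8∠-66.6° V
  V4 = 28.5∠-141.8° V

Step 1 — Convert each phasor to rectangular form:
  V1 = 10·(cos(115.5°) + j·sin(115.5°)) = -4.305 + j9.026 V
  V2 = 13.5·(cos(-90.0°) + j·sin(-90.0°)) = 0 - j13.5 V
  V3 = 17.8·(cos(-66.6°) + j·sin(-66.6°)) = 7.069 - j16.34 V
  V4 = 28.5·(cos(-141.8°) + j·sin(-141.8°)) = -22.4 - j17.62 V
Step 2 — Sum components: V_total = -19.63 - j38.43 V.
Step 3 — Convert to polar: |V_total| = 43.16 V, ∠V_total = -117.1°.

V_total = 43.16∠-117.1° V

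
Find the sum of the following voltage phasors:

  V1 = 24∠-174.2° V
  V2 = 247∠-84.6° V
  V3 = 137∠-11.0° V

Step 1 — Convert each phasor to rectangular form:
  V1 = 24·(cos(-174.2°) + j·sin(-174.2°)) = -23.88 - j2.425 V
  V2 = 247·(cos(-84.6°) + j·sin(-84.6°)) = 23.24 - j245.9 V
  V3 = 137·(cos(-11.0°) + j·sin(-11.0°)) = 134.5 - j26.14 V
Step 2 — Sum components: V_total = 133.9 - j274.5 V.
Step 3 — Convert to polar: |V_total| = 305.4 V, ∠V_total = -64.0°.

V_total = 305.4∠-64.0° V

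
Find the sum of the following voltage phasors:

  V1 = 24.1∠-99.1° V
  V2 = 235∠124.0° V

Step 1 — Convert each phasor to rectangular form:
  V1 = 24.1·(cos(-99.1°) + j·sin(-99.1°)) = -3.812 - j23.8 V
  V2 = 235·(cos(124.0°) + j·sin(124.0°)) = -131.4 + j194.8 V
Step 2 — Sum components: V_total = -135.2 + j171 V.
Step 3 — Convert to polar: |V_total| = 218 V, ∠V_total = 128.3°.

V_total = 218∠128.3° V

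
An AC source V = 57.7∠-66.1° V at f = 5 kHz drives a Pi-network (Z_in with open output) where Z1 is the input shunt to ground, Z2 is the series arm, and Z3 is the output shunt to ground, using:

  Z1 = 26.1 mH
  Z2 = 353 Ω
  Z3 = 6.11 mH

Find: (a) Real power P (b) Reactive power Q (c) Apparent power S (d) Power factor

Step 1 — Angular frequency: ω = 2π·f = 2π·5000 = 3.142e+04 rad/s.
Step 2 — Component impedances:
  Z1: Z = jωL = j·3.142e+04·0.0261 = 0 + j820 Ω
  Z2: Z = R = 353 Ω
  Z3: Z = jωL = j·3.142e+04·0.00611 = 0 + j192 Ω
Step 3 — With open output, the series arm Z2 and the output shunt Z3 appear in series to ground: Z2 + Z3 = 353 + j192 Ω.
Step 4 — Parallel with input shunt Z1: Z_in = Z1 || (Z2 + Z3) = 206.6 + j227.6 Ω = 307.4∠47.8° Ω.
Step 5 — Source phasor: V = 57.7∠-66.1° V = 23.38 - j52.75 V.
Step 6 — Current: I = V / Z = -0.07594 - j0.1716 A = 0.1877∠-113.9° A.
Step 7 — Complex power: S = V·I* = 7.279 + j8.018 VA.
Step 8 — Real power: P = Re(S) = 7.279 W.
Step 9 — Reactive power: Q = Im(S) = 8.018 VAR.
Step 10 — Apparent power: |S| = 10.83 VA.
Step 11 — Power factor: PF = P/|S| = 0.6721 (lagging).

(a) P = 7.279 W  (b) Q = 8.018 VAR  (c) S = 10.83 VA  (d) PF = 0.6721 (lagging)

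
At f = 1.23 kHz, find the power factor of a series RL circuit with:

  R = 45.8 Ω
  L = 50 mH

Step 1 — Angular frequency: ω = 2π·f = 2π·1230 = 7728 rad/s.
Step 2 — Component impedances:
  R: Z = R = 45.8 Ω
  L: Z = jωL = j·7728·0.05 = 0 + j386.4 Ω
Step 3 — Series combination: Z_total = R + L = 45.8 + j386.4 Ω = 389.1∠83.2° Ω.
Step 4 — Power factor: PF = cos(φ) = Re(Z)/|Z| = 45.8/389.1 = 0.1177.
Step 5 — Type: Im(Z) = 386.4 ⇒ lagging (phase φ = 83.2°).

PF = 0.1177 (lagging, φ = 83.2°)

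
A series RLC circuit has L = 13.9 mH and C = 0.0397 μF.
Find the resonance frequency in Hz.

Step 1 — Resonance condition Im(Z)=0 gives ω₀ = 1/√(LC).
Step 2 — ω₀ = 1/√(0.0139·3.97e-08) = 4.257e+04 rad/s.
Step 3 — f₀ = ω₀/(2π) = 6775 Hz.

f₀ = 6775 Hz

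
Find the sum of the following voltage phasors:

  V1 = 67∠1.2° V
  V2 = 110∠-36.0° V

Step 1 — Convert each phasor to rectangular form:
  V1 = 67·(cos(1.2°) + j·sin(1.2°)) = 66.99 + j1.403 V
  V2 = 110·(cos(-36.0°) + j·sin(-36.0°)) = 88.99 - j64.66 V
Step 2 — Sum components: V_total = 156 - j63.25 V.
Step 3 — Convert to polar: |V_total| = 168.3 V, ∠V_total = -22.1°.

V_total = 168.3∠-22.1° V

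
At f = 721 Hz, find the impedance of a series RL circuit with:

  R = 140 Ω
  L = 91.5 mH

Step 1 — Angular frequency: ω = 2π·f = 2π·721 = 4530 rad/s.
Step 2 — Component impedances:
  R: Z = R = 140 Ω
  L: Z = jωL = j·4530·0.0915 = 0 + j414.5 Ω
Step 3 — Series combination: Z_total = R + L = 140 + j414.5 Ω = 437.5∠71.3° Ω.

Z = 140 + j414.5 Ω = 437.5∠71.3° Ω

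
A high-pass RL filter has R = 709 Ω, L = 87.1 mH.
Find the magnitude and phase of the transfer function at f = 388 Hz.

Step 1 — Angular frequency: ω = 2π·388 = 2438 rad/s.
Step 2 — Transfer function: H(jω) = jωL/(R + jωL).
Step 3 — Numerator jωL = j·212.3; denominator R + jωL = 709 + j212.3.
Step 4 — H = 0.08231 + j0.2748.
Step 5 — Magnitude: |H| = 0.2869 (-10.8 dB); phase: φ = 73.3°.

|H| = 0.2869 (-10.8 dB), φ = 73.3°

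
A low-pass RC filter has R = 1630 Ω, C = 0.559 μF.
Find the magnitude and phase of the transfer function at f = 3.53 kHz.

Step 1 — Angular frequency: ω = 2π·3530 = 2.218e+04 rad/s.
Step 2 — Transfer function: H(jω) = 1/(1 + jωRC).
Step 3 — Denominator: 1 + jωRC = 1 + j·2.218e+04·1630·5.59e-07 = 1 + j20.21.
Step 4 — H = 0.002442 - j0.04936.
Step 5 — Magnitude: |H| = 0.04942 (-26.1 dB); phase: φ = -87.2°.

|H| = 0.04942 (-26.1 dB), φ = -87.2°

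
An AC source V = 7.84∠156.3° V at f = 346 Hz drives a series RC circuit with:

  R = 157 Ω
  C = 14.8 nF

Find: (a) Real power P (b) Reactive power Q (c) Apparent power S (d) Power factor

Step 1 — Angular frequency: ω = 2π·f = 2π·346 = 2174 rad/s.
Step 2 — Component impedances:
  R: Z = R = 157 Ω
  C: Z = 1/(jωC) = -j/(ω·C) = 0 - j3.108e+04 Ω
Step 3 — Series combination: Z_total = R + C = 157 - j3.108e+04 Ω = 3.108e+04∠-89.7° Ω.
Step 4 — Source phasor: V = 7.84∠156.3° V = -7.179 + j3.151 V.
Step 5 — Current: I = V / Z = -0.0001026 - j0.0002305 A = 0.0002522∠-114.0° A.
Step 6 — Complex power: S = V·I* = 9.99e-06 - j0.001978 VA.
Step 7 — Real power: P = Re(S) = 9.99e-06 W.
Step 8 — Reactive power: Q = Im(S) = -0.001978 VAR.
Step 9 — Apparent power: |S| = 0.001978 VA.
Step 10 — Power factor: PF = P/|S| = 0.005051 (leading).

(a) P = 9.99e-06 W  (b) Q = -0.001978 VAR  (c) S = 0.001978 VA  (d) PF = 0.005051 (leading)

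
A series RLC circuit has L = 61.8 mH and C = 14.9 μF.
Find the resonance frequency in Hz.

Step 1 — Resonance condition Im(Z)=0 gives ω₀ = 1/√(LC).
Step 2 — ω₀ = 1/√(0.0618·1.49e-05) = 1042 rad/s.
Step 3 — f₀ = ω₀/(2π) = 165.9 Hz.

f₀ = 165.9 Hz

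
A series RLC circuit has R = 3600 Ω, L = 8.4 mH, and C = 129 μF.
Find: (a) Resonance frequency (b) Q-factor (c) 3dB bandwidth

Step 1 — Resonance condition Im(Z)=0 gives ω₀ = 1/√(LC).
Step 2 — ω₀ = 1/√(0.0084·0.000129) = 960.7 rad/s.
Step 3 — f₀ = ω₀/(2π) = 152.9 Hz.
Step 4 — Series Q: Q = ω₀L/R = 960.7·0.0084/3600 = 0.002242.
Step 5 — 3dB bandwidth: Δω = ω₀/Q = 4.286e+05 rad/s; BW = Δω/(2π) = 6.821e+04 Hz.

(a) f₀ = 152.9 Hz  (b) Q = 0.002242  (c) BW = 6.821e+04 Hz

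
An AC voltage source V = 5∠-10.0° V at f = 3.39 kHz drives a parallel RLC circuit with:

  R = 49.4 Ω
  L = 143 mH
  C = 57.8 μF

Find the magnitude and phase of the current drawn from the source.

Step 1 — Angular frequency: ω = 2π·f = 2π·3390 = 2.13e+04 rad/s.
Step 2 — Component impedances:
  R: Z = R = 49.4 Ω
  L: Z = jωL = j·2.13e+04·0.143 = 0 + j3046 Ω
  C: Z = 1/(jωC) = -j/(ω·C) = 0 - j0.8123 Ω
Step 3 — Parallel combination: 1/Z_total = 1/R + 1/L + 1/C; Z_total = 0.01336 - j0.8123 Ω = 0.8124∠-89.1° Ω.
Step 4 — Source phasor: V = 5∠-10.0° V = 4.924 - j0.8682 V.
Step 5 — Ohm's law: I = V / Z_total = (4.924 - j0.8682) / (0.01336 - j0.8123) = 1.168 + j6.043 A.
Step 6 — Convert to polar: |I| = 6.155 A, ∠I = 79.1°.

I = 6.155∠79.1° A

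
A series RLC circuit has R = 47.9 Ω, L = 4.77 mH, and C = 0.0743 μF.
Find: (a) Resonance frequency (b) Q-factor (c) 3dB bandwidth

Step 1 — Resonance: ω₀ = 1/√(LC) = 1/√(0.00477·7.43e-08) = 5.312e+04 rad/s.
Step 2 — f₀ = ω₀/(2π) = 8454 Hz.
Step 3 — Series Q: Q = ω₀L/R = 5.312e+04·0.00477/47.9 = 5.29.
Step 4 — Bandwidth: Δω = ω₀/Q = 1.004e+04 rad/s; BW = Δω/(2π) = 1598 Hz.

(a) f₀ = 8454 Hz  (b) Q = 5.29  (c) BW = 1598 Hz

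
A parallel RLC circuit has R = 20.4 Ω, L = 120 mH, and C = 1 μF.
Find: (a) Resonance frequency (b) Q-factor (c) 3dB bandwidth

Step 1 — Resonance: ω₀ = 1/√(LC) = 1/√(0.12·1e-06) = 2887 rad/s.
Step 2 — f₀ = ω₀/(2π) = 459.4 Hz.
Step 3 — Parallel Q: Q = R/(ω₀L) = 20.4/(2887·0.12) = 0.05889.
Step 4 — Bandwidth: Δω = ω₀/Q = 4.902e+04 rad/s; BW = Δω/(2π) = 7802 Hz.

(a) f₀ = 459.4 Hz  (b) Q = 0.05889  (c) BW = 7802 Hz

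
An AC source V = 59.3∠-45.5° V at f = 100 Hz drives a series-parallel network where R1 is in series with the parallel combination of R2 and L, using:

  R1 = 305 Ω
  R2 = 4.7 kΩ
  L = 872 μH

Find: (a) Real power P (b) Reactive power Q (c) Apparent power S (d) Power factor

Step 1 — Angular frequency: ω = 2π·f = 2π·100 = 628.3 rad/s.
Step 2 — Component impedances:
  R1: Z = R = 305 Ω
  R2: Z = R = 4700 Ω
  L: Z = jωL = j·628.3·0.000872 = 0 + j0.5479 Ω
Step 3 — Parallel branch: R2 || L = 1/(1/R2 + 1/L) = 6.387e-05 + j0.5479 Ω.
Step 4 — Series with R1: Z_total = R1 + (R2 || L) = 305 + j0.5479 Ω = 305∠0.1° Ω.
Step 5 — Source phasor: V = 59.3∠-45.5° V = 41.56 - j42.3 V.
Step 6 — Current: I = V / Z = 0.136 - j0.1389 A = 0.1944∠-45.6° A.
Step 7 — Complex power: S = V·I* = 11.53 + j0.02071 VA.
Step 8 — Real power: P = Re(S) = 11.53 W.
Step 9 — Reactive power: Q = Im(S) = 0.02071 VAR.
Step 10 — Apparent power: |S| = 11.53 VA.
Step 11 — Power factor: PF = P/|S| = 1 (lagging).

(a) P = 11.53 W  (b) Q = 0.02071 VAR  (c) S = 11.53 VA  (d) PF = 1 (lagging)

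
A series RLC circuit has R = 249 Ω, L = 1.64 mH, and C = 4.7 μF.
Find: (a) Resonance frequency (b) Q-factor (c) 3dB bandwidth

Step 1 — Resonance: ω₀ = 1/√(LC) = 1/√(0.00164·4.7e-06) = 1.139e+04 rad/s.
Step 2 — f₀ = ω₀/(2π) = 1813 Hz.
Step 3 — Series Q: Q = ω₀L/R = 1.139e+04·0.00164/249 = 0.07502.
Step 4 — Bandwidth: Δω = ω₀/Q = 1.518e+05 rad/s; BW = Δω/(2π) = 2.416e+04 Hz.

(a) f₀ = 1813 Hz  (b) Q = 0.07502  (c) BW = 2.416e+04 Hz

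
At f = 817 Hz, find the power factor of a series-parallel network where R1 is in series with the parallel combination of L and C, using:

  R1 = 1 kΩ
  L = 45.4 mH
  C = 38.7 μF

Step 1 — Angular frequency: ω = 2π·f = 2π·817 = 5133 rad/s.
Step 2 — Component impedances:
  R1: Z = R = 1000 Ω
  L: Z = jωL = j·5133·0.0454 = 0 + j233.1 Ω
  C: Z = 1/(jωC) = -j/(ω·C) = 0 - j5.034 Ω
Step 3 — Parallel branch: L || C = 1/(1/L + 1/C) = 0 - j5.145 Ω.
Step 4 — Series with R1: Z_total = R1 + (L || C) = 1000 - j5.145 Ω = 1000∠-0.3° Ω.
Step 5 — Power factor: PF = cos(φ) = Re(Z)/|Z| = 1000/1000 = 1.
Step 6 — Type: Im(Z) = -5.145 ⇒ leading (phase φ = -0.3°).

PF = 1 (leading, φ = -0.3°)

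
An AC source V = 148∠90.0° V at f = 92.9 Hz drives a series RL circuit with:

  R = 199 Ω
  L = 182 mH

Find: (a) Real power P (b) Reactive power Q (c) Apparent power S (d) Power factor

Step 1 — Angular frequency: ω = 2π·f = 2π·92.9 = 583.7 rad/s.
Step 2 — Component impedances:
  R: Z = R = 199 Ω
  L: Z = jωL = j·583.7·0.182 = 0 + j106.2 Ω
Step 3 — Series combination: Z_total = R + L = 199 + j106.2 Ω = 225.6∠28.1° Ω.
Step 4 — Source phasor: V = 148∠90.0° V = 0 + j148 V.
Step 5 — Current: I = V / Z = 0.309 + j0.5788 A = 0.6561∠61.9° A.
Step 6 — Complex power: S = V·I* = 85.66 + j45.73 VA.
Step 7 — Real power: P = Re(S) = 85.66 W.
Step 8 — Reactive power: Q = Im(S) = 45.73 VAR.
Step 9 — Apparent power: |S| = 97.1 VA.
Step 10 — Power factor: PF = P/|S| = 0.8822 (lagging).

(a) P = 85.66 W  (b) Q = 45.73 VAR  (c) S = 97.1 VA  (d) PF = 0.8822 (lagging)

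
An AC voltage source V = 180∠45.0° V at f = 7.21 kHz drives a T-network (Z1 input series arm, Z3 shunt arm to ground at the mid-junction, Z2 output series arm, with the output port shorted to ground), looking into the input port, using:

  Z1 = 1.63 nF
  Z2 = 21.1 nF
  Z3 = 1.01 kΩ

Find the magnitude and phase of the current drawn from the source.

Step 1 — Angular frequency: ω = 2π·f = 2π·7210 = 4.53e+04 rad/s.
Step 2 — Component impedances:
  Z1: Z = 1/(jωC) = -j/(ω·C) = 0 - j1.354e+04 Ω
  Z2: Z = 1/(jωC) = -j/(ω·C) = 0 - j1046 Ω
  Z3: Z = R = 1010 Ω
Step 3 — With the output port shorted to ground, the output series arm Z2 runs from the junction to ground; the shunt arm Z3 also runs from the junction to ground. They appear in parallel: Z3 || Z2 = 522.8 - j504.7 Ω.
Step 4 — Series with input arm Z1: Z_in = Z1 + (Z3 || Z2) = 522.8 - j1.405e+04 Ω = 1.406e+04∠-87.9° Ω.
Step 5 — Source phasor: V = 180∠45.0° V = 127.3 + j127.3 V.
Step 6 — Ohm's law: I = V / Z_total = (127.3 + j127.3) / (522.8 - j1.405e+04) = -0.008712 + j0.009385 A.
Step 7 — Convert to polar: |I| = 0.01281 A, ∠I = 132.9°.

I = 0.01281∠132.9° A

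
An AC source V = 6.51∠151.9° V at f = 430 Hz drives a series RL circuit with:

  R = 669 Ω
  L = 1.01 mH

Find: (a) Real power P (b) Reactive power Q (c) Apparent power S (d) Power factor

Step 1 — Angular frequency: ω = 2π·f = 2π·430 = 2702 rad/s.
Step 2 — Component impedances:
  R: Z = R = 669 Ω
  L: Z = jωL = j·2702·0.00101 = 0 + j2.729 Ω
Step 3 — Series combination: Z_total = R + L = 669 + j2.729 Ω = 669∠0.2° Ω.
Step 4 — Source phasor: V = 6.51∠151.9° V = -5.743 + j3.066 V.
Step 5 — Current: I = V / Z = -0.008565 + j0.004618 A = 0.009731∠151.7° A.
Step 6 — Complex power: S = V·I* = 0.06335 + j0.0002584 VA.
Step 7 — Real power: P = Re(S) = 0.06335 W.
Step 8 — Reactive power: Q = Im(S) = 0.0002584 VAR.
Step 9 — Apparent power: |S| = 0.06335 VA.
Step 10 — Power factor: PF = P/|S| = 1 (lagging).

(a) P = 0.06335 W  (b) Q = 0.0002584 VAR  (c) S = 0.06335 VA  (d) PF = 1 (lagging)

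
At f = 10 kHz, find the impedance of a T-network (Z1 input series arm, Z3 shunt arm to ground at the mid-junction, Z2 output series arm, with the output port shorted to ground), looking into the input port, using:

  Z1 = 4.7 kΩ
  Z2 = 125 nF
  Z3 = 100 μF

Step 1 — Angular frequency: ω = 2π·f = 2π·1e+04 = 6.283e+04 rad/s.
Step 2 — Component impedances:
  Z1: Z = R = 4700 Ω
  Z2: Z = 1/(jωC) = -j/(ω·C) = 0 - j127.3 Ω
  Z3: Z = 1/(jωC) = -j/(ω·C) = 0 - j0.1592 Ω
Step 3 — With the output port shorted to ground, the output series arm Z2 runs from the junction to ground; the shunt arm Z3 also runs from the junction to ground. They appear in parallel: Z3 || Z2 = 0 - j0.159 Ω.
Step 4 — Series with input arm Z1: Z_in = Z1 + (Z3 || Z2) = 4700 - j0.159 Ω = 4700∠-0.0° Ω.

Z = 4700 - j0.159 Ω = 4700∠-0.0° Ω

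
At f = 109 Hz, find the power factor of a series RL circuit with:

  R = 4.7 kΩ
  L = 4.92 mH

Step 1 — Angular frequency: ω = 2π·f = 2π·109 = 684.9 rad/s.
Step 2 — Component impedances:
  R: Z = R = 4700 Ω
  L: Z = jωL = j·684.9·0.00492 = 0 + j3.37 Ω
Step 3 — Series combination: Z_total = R + L = 4700 + j3.37 Ω = 4700∠0.0° Ω.
Step 4 — Power factor: PF = cos(φ) = Re(Z)/|Z| = 4700/4700 = 1.
Step 5 — Type: Im(Z) = 3.37 ⇒ lagging (phase φ = 0.0°).

PF = 1 (lagging, φ = 0.0°)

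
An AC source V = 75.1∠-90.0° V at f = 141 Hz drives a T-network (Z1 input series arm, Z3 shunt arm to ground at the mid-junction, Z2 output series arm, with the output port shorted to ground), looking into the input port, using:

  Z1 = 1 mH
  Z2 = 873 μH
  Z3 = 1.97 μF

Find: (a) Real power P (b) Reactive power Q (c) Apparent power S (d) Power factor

Step 1 — Angular frequency: ω = 2π·f = 2π·141 = 885.9 rad/s.
Step 2 — Component impedances:
  Z1: Z = jωL = j·885.9·0.001 = 0 + j0.8859 Ω
  Z2: Z = jωL = j·885.9·0.000873 = 0 + j0.7734 Ω
  Z3: Z = 1/(jωC) = -j/(ω·C) = 0 - j573 Ω
Step 3 — With the output port shorted to ground, the output series arm Z2 runs from the junction to ground; the shunt arm Z3 also runs from the junction to ground. They appear in parallel: Z3 || Z2 = 0 + j0.7745 Ω.
Step 4 — Series with input arm Z1: Z_in = Z1 + (Z3 || Z2) = 0 + j1.66 Ω = 1.66∠90.0° Ω.
Step 5 — Source phasor: V = 75.1∠-90.0° V = 0 - j75.1 V.
Step 6 — Current: I = V / Z = -45.23 A = 45.23∠-180.0° A.
Step 7 — Complex power: S = V·I* = 0 + j3397 VA.
Step 8 — Real power: P = Re(S) = 0 W.
Step 9 — Reactive power: Q = Im(S) = 3397 VAR.
Step 10 — Apparent power: |S| = 3397 VA.
Step 11 — Power factor: PF = P/|S| = 0 (lagging).

(a) P = 0 W  (b) Q = 3397 VAR  (c) S = 3397 VA  (d) PF = 0 (lagging)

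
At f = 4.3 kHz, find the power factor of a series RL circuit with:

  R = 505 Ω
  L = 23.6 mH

Step 1 — Angular frequency: ω = 2π·f = 2π·4300 = 2.702e+04 rad/s.
Step 2 — Component impedances:
  R: Z = R = 505 Ω
  L: Z = jωL = j·2.702e+04·0.0236 = 0 + j637.6 Ω
Step 3 — Series combination: Z_total = R + L = 505 + j637.6 Ω = 813.4∠51.6° Ω.
Step 4 — Power factor: PF = cos(φ) = Re(Z)/|Z| = 505/813.4 = 0.6209.
Step 5 — Type: Im(Z) = 637.6 ⇒ lagging (phase φ = 51.6°).

PF = 0.6209 (lagging, φ = 51.6°)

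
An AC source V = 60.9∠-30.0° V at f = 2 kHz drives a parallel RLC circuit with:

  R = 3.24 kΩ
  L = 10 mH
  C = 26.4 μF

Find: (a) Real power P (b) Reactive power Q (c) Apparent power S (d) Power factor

Step 1 — Angular frequency: ω = 2π·f = 2π·2000 = 1.257e+04 rad/s.
Step 2 — Component impedances:
  R: Z = R = 3240 Ω
  L: Z = jωL = j·1.257e+04·0.01 = 0 + j125.7 Ω
  C: Z = 1/(jωC) = -j/(ω·C) = 0 - j3.014 Ω
Step 3 — Parallel combination: 1/Z_total = 1/R + 1/L + 1/C; Z_total = 0.002944 - j3.088 Ω = 3.088∠-89.9° Ω.
Step 4 — Source phasor: V = 60.9∠-30.0° V = 52.74 - j30.45 V.
Step 5 — Current: I = V / Z = 9.876 + j17.07 A = 19.72∠59.9° A.
Step 6 — Complex power: S = V·I* = 1.145 - j1201 VA.
Step 7 — Real power: P = Re(S) = 1.145 W.
Step 8 — Reactive power: Q = Im(S) = -1201 VAR.
Step 9 — Apparent power: |S| = 1201 VA.
Step 10 — Power factor: PF = P/|S| = 0.0009532 (leading).

(a) P = 1.145 W  (b) Q = -1201 VAR  (c) S = 1201 VA  (d) PF = 0.0009532 (leading)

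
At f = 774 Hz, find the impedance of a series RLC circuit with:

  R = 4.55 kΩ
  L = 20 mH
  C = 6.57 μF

Step 1 — Angular frequency: ω = 2π·f = 2π·774 = 4863 rad/s.
Step 2 — Component impedances:
  R: Z = R = 4550 Ω
  L: Z = jωL = j·4863·0.02 = 0 + j97.26 Ω
  C: Z = 1/(jωC) = -j/(ω·C) = 0 - j31.3 Ω
Step 3 — Series combination: Z_total = R + L + C = 4550 + j65.97 Ω = 4550∠0.8° Ω.

Z = 4550 + j65.97 Ω = 4550∠0.8° Ω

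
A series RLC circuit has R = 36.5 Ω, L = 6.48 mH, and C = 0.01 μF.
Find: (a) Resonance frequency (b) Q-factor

Step 1 — Resonance condition Im(Z)=0 gives ω₀ = 1/√(LC).
Step 2 — ω₀ = 1/√(0.00648·1e-08) = 1.242e+05 rad/s.
Step 3 — f₀ = ω₀/(2π) = 1.977e+04 Hz.
Step 4 — Series Q: Q = ω₀L/R = 1.242e+05·0.00648/36.5 = 22.05.

(a) f₀ = 1.977e+04 Hz  (b) Q = 22.05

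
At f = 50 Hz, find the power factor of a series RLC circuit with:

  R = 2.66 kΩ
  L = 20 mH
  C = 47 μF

Step 1 — Angular frequency: ω = 2π·f = 2π·50 = 314.2 rad/s.
Step 2 — Component impedances:
  R: Z = R = 2660 Ω
  L: Z = jωL = j·314.2·0.02 = 0 + j6.283 Ω
  C: Z = 1/(jωC) = -j/(ω·C) = 0 - j67.73 Ω
Step 3 — Series combination: Z_total = R + L + C = 2660 - j61.44 Ω = 2661∠-1.3° Ω.
Step 4 — Power factor: PF = cos(φ) = Re(Z)/|Z| = 2660/2660.7 = 0.9997.
Step 5 — Type: Im(Z) = -61.44 ⇒ leading (phase φ = -1.3°).

PF = 0.9997 (leading, φ = -1.3°)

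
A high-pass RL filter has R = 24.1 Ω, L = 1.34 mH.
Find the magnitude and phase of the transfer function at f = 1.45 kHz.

Step 1 — Angular frequency: ω = 2π·1450 = 9111 rad/s.
Step 2 — Transfer function: H(jω) = jωL/(R + jωL).
Step 3 — Numerator jωL = j·12.21; denominator R + jωL = 24.1 + j12.21.
Step 4 — H = 0.2042 + j0.4031.
Step 5 — Magnitude: |H| = 0.4519 (-6.9 dB); phase: φ = 63.1°.

|H| = 0.4519 (-6.9 dB), φ = 63.1°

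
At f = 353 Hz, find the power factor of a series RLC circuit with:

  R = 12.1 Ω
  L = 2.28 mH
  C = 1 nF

Step 1 — Angular frequency: ω = 2π·f = 2π·353 = 2218 rad/s.
Step 2 — Component impedances:
  R: Z = R = 12.1 Ω
  L: Z = jωL = j·2218·0.00228 = 0 + j5.057 Ω
  C: Z = 1/(jωC) = -j/(ω·C) = 0 - j4.509e+05 Ω
Step 3 — Series combination: Z_total = R + L + C = 12.1 - j4.509e+05 Ω = 4.509e+05∠-90.0° Ω.
Step 4 — Power factor: PF = cos(φ) = Re(Z)/|Z| = 12.1/4.509e+05 = 2.684e-05.
Step 5 — Type: Im(Z) = -4.509e+05 ⇒ leading (phase φ = -90.0°).

PF = 2.684e-05 (leading, φ = -90.0°)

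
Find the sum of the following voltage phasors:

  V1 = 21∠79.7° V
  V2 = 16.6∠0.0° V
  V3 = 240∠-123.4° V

Step 1 — Convert each phasor to rectangular form:
  V1 = 21·(cos(79.7°) + j·sin(79.7°)) = 3.755 + j20.66 V
  V2 = 16.6·(cos(0.0°) + j·sin(0.0°)) = 16.6 V
  V3 = 240·(cos(-123.4°) + j·sin(-123.4°)) = -132.1 - j200.4 V
Step 2 — Sum components: V_total = -111.8 - j179.7 V.
Step 3 — Convert to polar: |V_total| = 211.6 V, ∠V_total = -121.9°.

V_total = 211.6∠-121.9° V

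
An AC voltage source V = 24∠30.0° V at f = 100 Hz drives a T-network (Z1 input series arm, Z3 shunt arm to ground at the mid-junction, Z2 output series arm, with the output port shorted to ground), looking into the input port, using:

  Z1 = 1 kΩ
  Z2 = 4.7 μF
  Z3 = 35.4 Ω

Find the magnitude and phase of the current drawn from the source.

Step 1 — Angular frequency: ω = 2π·f = 2π·100 = 628.3 rad/s.
Step 2 — Component impedances:
  Z1: Z = R = 1000 Ω
  Z2: Z = 1/(jωC) = -j/(ω·C) = 0 - j338.6 Ω
  Z3: Z = R = 35.4 Ω
Step 3 — With the output port shorted to ground, the output series arm Z2 runs from the junction to ground; the shunt arm Z3 also runs from the junction to ground. They appear in parallel: Z3 || Z2 = 35.02 - j3.661 Ω.
Step 4 — Series with input arm Z1: Z_in = Z1 + (Z3 || Z2) = 1035 - j3.661 Ω = 1035∠-0.2° Ω.
Step 5 — Source phasor: V = 24∠30.0° V = 20.78 + j12 V.
Step 6 — Ohm's law: I = V / Z_total = (20.78 + j12) / (1035 - j3.661) = 0.02004 + j0.01166 A.
Step 7 — Convert to polar: |I| = 0.02319 A, ∠I = 30.2°.

I = 0.02319∠30.2° A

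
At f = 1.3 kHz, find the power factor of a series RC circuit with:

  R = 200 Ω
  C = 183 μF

Step 1 — Angular frequency: ω = 2π·f = 2π·1300 = 8168 rad/s.
Step 2 — Component impedances:
  R: Z = R = 200 Ω
  C: Z = 1/(jωC) = -j/(ω·C) = 0 - j0.669 Ω
Step 3 — Series combination: Z_total = R + C = 200 - j0.669 Ω = 200∠-0.2° Ω.
Step 4 — Power factor: PF = cos(φ) = Re(Z)/|Z| = 200/200 = 1.
Step 5 — Type: Im(Z) = -0.669 ⇒ leading (phase φ = -0.2°).

PF = 1 (leading, φ = -0.2°)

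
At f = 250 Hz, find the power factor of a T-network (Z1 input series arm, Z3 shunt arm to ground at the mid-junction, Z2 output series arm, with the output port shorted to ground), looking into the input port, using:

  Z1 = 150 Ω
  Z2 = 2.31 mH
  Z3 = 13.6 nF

Step 1 — Angular frequency: ω = 2π·f = 2π·250 = 1571 rad/s.
Step 2 — Component impedances:
  Z1: Z = R = 150 Ω
  Z2: Z = jωL = j·1571·0.00231 = 0 + j3.629 Ω
  Z3: Z = 1/(jωC) = -j/(ω·C) = 0 - j4.681e+04 Ω
Step 3 — With the output port shorted to ground, the output series arm Z2 runs from the junction to ground; the shunt arm Z3 also runs from the junction to ground. They appear in parallel: Z3 || Z2 = 0 + j3.629 Ω.
Step 4 — Series with input arm Z1: Z_in = Z1 + (Z3 || Z2) = 150 + j3.629 Ω = 150∠1.4° Ω.
Step 5 — Power factor: PF = cos(φ) = Re(Z)/|Z| = 150/150.04 = 0.9997.
Step 6 — Type: Im(Z) = 3.629 ⇒ lagging (phase φ = 1.4°).

PF = 0.9997 (lagging, φ = 1.4°)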